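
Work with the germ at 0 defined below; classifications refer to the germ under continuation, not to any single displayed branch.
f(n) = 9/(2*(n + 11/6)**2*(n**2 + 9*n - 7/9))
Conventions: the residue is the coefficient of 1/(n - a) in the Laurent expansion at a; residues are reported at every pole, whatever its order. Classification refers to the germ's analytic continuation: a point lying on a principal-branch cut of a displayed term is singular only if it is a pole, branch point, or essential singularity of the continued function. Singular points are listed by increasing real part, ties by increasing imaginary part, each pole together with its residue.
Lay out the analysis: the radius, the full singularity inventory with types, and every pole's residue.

Denominator factor (n + 11/6)^2: pole of order 2 at -11/6, modulus 11/6.
Denominator factor (n**2 + 9*n - 7/9): discriminant 757/9, real irrational roots -9/2 + (1/6)*sqrt(757) and -9/2 - (1/6)*sqrt(757); poles of order 1, moduli -9/2 + (1/6)*sqrt(757) and 9/2 + (1/6)*sqrt(757).
The radius of convergence is the smallest modulus among the singular points: -9/2 + (1/6)*sqrt(757).
The factor n**2 + 9*n - 7/9 splits as (n - a)(n - a') with a = -9/2 - (1/6)*sqrt(757), a' = -9/2 + (1/6)*sqrt(757). At the order-1 pole a set g(n) = (n - a)*f(n) = [9/(2*(n + 11/6)**2)] / (n - a').
Simple pole: residue = g(a) at a = -9/2 - (1/6)*sqrt(757), which is 1728/27889 - (54702/21111973)*sqrt(757).
At the order-2 pole -11/6 set g(n) = (n - (-11/6))^2*f(n) = 9/(2*(n**2 + 9*n - 7/9)).
Order-2 pole: residue = g'(a); g'(-11/6) = -3456/27889, so the residue is -3456/27889.
The factor n**2 + 9*n - 7/9 splits as (n - a)(n - a') with a = -9/2 + (1/6)*sqrt(757), a' = -9/2 - (1/6)*sqrt(757). At the order-1 pole a set g(n) = (n - a)*f(n) = [9/(2*(n + 11/6)**2)] / (n - a').
Simple pole: residue = g(a) at a = -9/2 + (1/6)*sqrt(757), which is 1728/27889 + (54702/21111973)*sqrt(757).
List the singular points by increasing real part (a conjugate pair: the negative imaginary part first).

Radius of convergence at 0: -9/2 + (1/6)*sqrt(757).
At -9/2 - (1/6)*sqrt(757): a pole of order 1; residue 1728/27889 - (54702/21111973)*sqrt(757).
At -11/6: a pole of order 2; residue -3456/27889.
At -9/2 + (1/6)*sqrt(757): a pole of order 1; residue 1728/27889 + (54702/21111973)*sqrt(757).


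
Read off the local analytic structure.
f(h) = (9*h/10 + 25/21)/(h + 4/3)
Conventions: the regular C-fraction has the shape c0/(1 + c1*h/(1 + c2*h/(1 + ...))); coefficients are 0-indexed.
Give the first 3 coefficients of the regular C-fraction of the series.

Taylor coefficients (expand at 0): a_0 = 25/28, a_1 = 3/560, a_2 = -9/2240.
c0 = a_0 = 25/28. Peel one level at a time: if S = 1 + c*h/S' with S'(0) = 1, then c is the h-coefficient of S and S' = c*h/(S - 1).
S_1 = c0/f = 1 + (-3/500)*h + (567/125000)*h^2 + ...; c1 = -3/500.
S_2 = c1*h/(S_1 - 1) = 1 + (189/250)*h + ...; c2 = 189/250.

The regular C-fraction coefficients are [25/28, -3/500, 189/250].


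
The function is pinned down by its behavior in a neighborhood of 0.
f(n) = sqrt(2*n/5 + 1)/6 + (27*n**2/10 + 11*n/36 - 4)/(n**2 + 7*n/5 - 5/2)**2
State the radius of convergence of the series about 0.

The radius of convergence is -7/10 + (1/10)*sqrt(299).

Denominator factor (n**2 + 7*n/5 - 5/2)^2: discriminant 299/25, real irrational roots -7/10 + (1/10)*sqrt(299) and -7/10 - (1/10)*sqrt(299); poles of order 2, moduli -7/10 + (1/10)*sqrt(299) and 7/10 + (1/10)*sqrt(299).
Branch term (1/6)*sqrt(1 - n/(-5/2)): its argument vanishes at n = -5/2, a square-root branch point, modulus 5/2.
The radius of convergence is the smallest modulus among the singular points: -7/10 + (1/10)*sqrt(299).


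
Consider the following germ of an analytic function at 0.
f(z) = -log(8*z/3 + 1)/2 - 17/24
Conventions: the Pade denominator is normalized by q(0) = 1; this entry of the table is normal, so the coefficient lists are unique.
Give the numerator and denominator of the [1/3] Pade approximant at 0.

The Pade approximant has numerator coefficients [-17/24, -39229/15996]; denominator coefficients [1, 2106/1333, -1856/3999, 13568/35991].

Taylor coefficients needed (expand at 0): a_0 = -17/24, a_1 = -4/3, a_2 = 16/9, a_3 = -256/81, a_4 = 512/81.
Write the denominator as Q(z) = 1 + q1*z + q2*z^2 + q3*z^3. Requiring Q*f - P = O(z^5) with deg P <= 1 kills the coefficients of z^2..z^4 in Q*f:
  z^2: a_2 + q1*a_1 + q2*a_0 = 0, i.e. 16/9 + (-4/3)*q1 + (-17/24)*q2 = 0.
  z^3: a_3 + q1*a_2 + q2*a_1 + q3*a_0 = 0, i.e. -256/81 + (16/9)*q1 + (-4/3)*q2 + (-17/24)*q3 = 0.
  z^4: a_4 + q1*a_3 + q2*a_2 + q3*a_1 = 0, i.e. 512/81 + (-256/81)*q1 + (16/9)*q2 + (-4/3)*q3 = 0.
Solving this linear system: q1 = 2106/1333, q2 = -1856/3999, q3 = 13568/35991.
The numerator is Q*f truncated at degree 1: P0 = a_0 = -17/24; P1 = a_1 + q1*a_0 = -39229/15996.


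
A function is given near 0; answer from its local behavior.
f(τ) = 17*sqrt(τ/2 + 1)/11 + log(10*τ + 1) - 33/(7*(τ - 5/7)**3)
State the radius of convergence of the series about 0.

The radius of convergence is 1/10.

Denominator factor (τ - 5/7)^3: pole of order 3 at 5/7, modulus 5/7.
Branch term (1)*log(1 - τ/(-1/10)): its argument vanishes at τ = -1/10, a logarithmic branch point, modulus 1/10.
Branch term (17/11)*sqrt(1 - τ/(-2)): its argument vanishes at τ = -2, a square-root branch point, modulus 2.
The radius of convergence is the smallest modulus among the singular points: 1/10.


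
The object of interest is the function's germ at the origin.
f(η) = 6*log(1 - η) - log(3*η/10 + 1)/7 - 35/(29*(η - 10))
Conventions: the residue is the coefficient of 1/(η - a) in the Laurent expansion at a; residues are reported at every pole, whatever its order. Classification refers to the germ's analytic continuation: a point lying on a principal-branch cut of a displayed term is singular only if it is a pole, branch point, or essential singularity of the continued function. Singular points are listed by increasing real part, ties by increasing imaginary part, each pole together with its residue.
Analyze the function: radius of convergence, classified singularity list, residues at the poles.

Denominator factor (η - 10): pole of order 1 at 10, modulus 10.
Branch term (-1/7)*log(1 - η/(-10/3)): its argument vanishes at η = -10/3, a logarithmic branch point, modulus 10/3.
Branch term (6)*log(1 - η/(1)): its argument vanishes at η = 1, a logarithmic branch point, modulus 1.
The radius of convergence is the smallest modulus among the singular points: 1.
The branch terms are analytic at 10 and contribute nothing to the residue; only the rational part matters.
At the order-1 pole 10 set g(η) = (η - (10))*(rational part) = -35/29.
Simple pole: residue = g(a) at a = 10, which is -35/29.
List the singular points by increasing real part (a conjugate pair: the negative imaginary part first).

Radius of convergence at 0: 1.
At -10/3: a logarithmic branch point.
At 1: a logarithmic branch point.
At 10: a pole of order 1; residue -35/29.


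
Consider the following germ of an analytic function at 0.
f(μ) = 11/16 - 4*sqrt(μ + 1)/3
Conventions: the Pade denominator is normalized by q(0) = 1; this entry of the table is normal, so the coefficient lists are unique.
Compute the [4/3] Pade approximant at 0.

Taylor coefficients needed (expand at 0): a_0 = -31/48, a_1 = -2/3, a_2 = 1/6, a_3 = -1/12, a_4 = 5/96, a_5 = -7/192, a_6 = 7/256, a_7 = -11/512.
Write the denominator as Q(μ) = 1 + q1*μ + q2*μ^2 + q3*μ^3. Requiring Q*f - P = O(μ^8) with deg P <= 4 kills the coefficients of μ^5..μ^7 in Q*f:
  μ^5: a_5 + q1*a_4 + q2*a_3 + q3*a_2 = 0, i.e. -7/192 + (5/96)*q1 + (-1/12)*q2 + (1/6)*q3 = 0.
  μ^6: a_6 + q1*a_5 + q2*a_4 + q3*a_3 = 0, i.e. 7/256 + (-7/192)*q1 + (5/96)*q2 + (-1/12)*q3 = 0.
  μ^7: a_7 + q1*a_6 + q2*a_5 + q3*a_4 = 0, i.e. -11/512 + (7/256)*q1 + (-7/192)*q2 + (5/96)*q3 = 0.
Solving this linear system: q1 = 3/2, q2 = 5/8, q3 = 1/16.
The numerator is Q*f truncated at degree 4: P0 = a_0 = -31/48; P1 = a_1 + q1*a_0 = -157/96; P2 = a_2 + q1*a_1 + q2*a_0 = -475/384; P3 = a_3 + q1*a_2 + q2*a_1 + q3*a_0 = -223/768; P4 = a_4 + q1*a_3 + q2*a_2 + q3*a_1 = -1/96.

The Pade approximant has numerator coefficients [-31/48, -157/96, -475/384, -223/768, -1/96]; denominator coefficients [1, 3/2, 5/8, 1/16].


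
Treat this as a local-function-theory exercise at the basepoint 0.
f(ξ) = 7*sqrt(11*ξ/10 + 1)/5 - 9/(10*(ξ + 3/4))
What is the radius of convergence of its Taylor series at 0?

Denominator factor (ξ + 3/4): pole of order 1 at -3/4, modulus 3/4.
Branch term (7/5)*sqrt(1 - ξ/(-10/11)): its argument vanishes at ξ = -10/11, a square-root branch point, modulus 10/11.
The radius of convergence is the smallest modulus among the singular points: 3/4.

The radius of convergence is 3/4.


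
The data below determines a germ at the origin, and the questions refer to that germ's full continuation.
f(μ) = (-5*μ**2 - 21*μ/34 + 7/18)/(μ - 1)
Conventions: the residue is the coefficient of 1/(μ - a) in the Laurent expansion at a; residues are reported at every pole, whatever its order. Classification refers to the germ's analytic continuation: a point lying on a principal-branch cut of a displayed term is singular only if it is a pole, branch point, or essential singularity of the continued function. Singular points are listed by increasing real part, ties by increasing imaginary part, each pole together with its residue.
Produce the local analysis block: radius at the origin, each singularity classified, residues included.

Denominator factor (μ - 1): pole of order 1 at 1, modulus 1.
The radius of convergence is the smallest modulus among the singular points: 1.
At the order-1 pole 1 set g(μ) = (μ - (1))*f(μ) = -5*μ**2 - 21*μ/34 + 7/18.
Simple pole: residue = g(a) at a = 1, which is -800/153.

Radius of convergence at 0: 1.
At 1: a pole of order 1; residue -800/153.


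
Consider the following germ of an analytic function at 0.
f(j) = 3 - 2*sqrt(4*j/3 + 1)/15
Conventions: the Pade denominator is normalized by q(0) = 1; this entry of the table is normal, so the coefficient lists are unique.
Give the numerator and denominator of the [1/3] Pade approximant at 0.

Taylor coefficients needed (expand at 0): a_0 = 43/15, a_1 = -4/45, a_2 = 4/135, a_3 = -8/405, a_4 = 4/243.
Write the denominator as Q(j) = 1 + q1*j + q2*j^2 + q3*j^3. Requiring Q*f - P = O(j^5) with deg P <= 1 kills the coefficients of j^2..j^4 in Q*f:
  j^2: a_2 + q1*a_1 + q2*a_0 = 0, i.e. 4/135 + (-4/45)*q1 + (43/15)*q2 = 0.
  j^3: a_3 + q1*a_2 + q2*a_1 + q3*a_0 = 0, i.e. -8/405 + (4/135)*q1 + (-4/45)*q2 + (43/15)*q3 = 0.
  j^4: a_4 + q1*a_3 + q2*a_2 + q3*a_1 = 0, i.e. 4/243 + (-8/405)*q1 + (4/135)*q2 + (-4/45)*q3 = 0.
Solving this linear system: q1 = 583/674, q2 = 50/3033, q3 = -14/9099.
The numerator is Q*f truncated at degree 1: P0 = a_0 = 43/15; P1 = a_1 + q1*a_0 = 72511/30330.

The Pade approximant has numerator coefficients [43/15, 72511/30330]; denominator coefficients [1, 583/674, 50/3033, -14/9099].


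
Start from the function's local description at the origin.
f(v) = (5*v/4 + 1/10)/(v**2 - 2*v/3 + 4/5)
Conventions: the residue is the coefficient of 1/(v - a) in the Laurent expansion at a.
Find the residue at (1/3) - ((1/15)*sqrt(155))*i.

The factor v**2 - 2*v/3 + 4/5 splits as (v - a)(v - a') with a = (1/3) - ((1/15)*sqrt(155))*i, a' = (1/3) + ((1/15)*sqrt(155))*i. At the order-1 pole a set g(v) = (v - a)*f(v) = [5*v/4 + 1/10] / (v - a').
Simple pole: residue = g(a) at a = (1/3) - ((1/15)*sqrt(155))*i, which is (5/8) + ((1/40)*sqrt(155))*i.

The residue is (5/8) + ((1/40)*sqrt(155))*i.


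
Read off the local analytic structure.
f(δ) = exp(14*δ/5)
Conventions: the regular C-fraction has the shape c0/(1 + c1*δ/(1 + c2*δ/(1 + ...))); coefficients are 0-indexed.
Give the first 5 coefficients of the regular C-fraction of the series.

The regular C-fraction coefficients are [1, -14/5, 7/5, -7/15, 7/15].

Taylor coefficients (expand at 0): a_0 = 1, a_1 = 14/5, a_2 = 98/25, a_3 = 1372/375, a_4 = 4802/1875.
c0 = a_0 = 1. Peel one level at a time: if S = 1 + c*δ/S' with S'(0) = 1, then c is the δ-coefficient of S and S' = c*δ/(S - 1).
S_1 = c0/f = 1 + (-14/5)*δ + (98/25)*δ^2 + ...; c1 = -14/5.
S_2 = c1*δ/(S_1 - 1) = 1 + (7/5)*δ + (49/75)*δ^2 + ...; c2 = 7/5.
S_3 = c2*δ/(S_2 - 1) = 1 + (-7/15)*δ + (49/225)*δ^2 + ...; c3 = -7/15.
S_4 = c3*δ/(S_3 - 1) = 1 + (7/15)*δ + ...; c4 = 7/15.


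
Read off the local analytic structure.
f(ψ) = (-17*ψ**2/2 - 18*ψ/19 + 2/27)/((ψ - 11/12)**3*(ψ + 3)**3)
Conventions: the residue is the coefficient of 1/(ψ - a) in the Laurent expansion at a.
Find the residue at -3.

At the order-3 pole -3 set g(ψ) = (ψ - (-3))^3*f(ψ) = (-17*ψ**2/2 - 18*ψ/19 + 2/27)/(ψ - 11/12)**3.
Order-3 pole: residue = g''(a)/2; g''(-3) = -153399744/4357555133, so the residue is -76699872/4357555133.

The residue is -76699872/4357555133.


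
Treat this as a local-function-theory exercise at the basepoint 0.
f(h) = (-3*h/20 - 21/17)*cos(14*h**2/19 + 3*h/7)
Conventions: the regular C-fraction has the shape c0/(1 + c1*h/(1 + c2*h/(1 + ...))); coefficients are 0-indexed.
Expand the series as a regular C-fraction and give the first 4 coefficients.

The regular C-fraction coefficients are [-21/17, -17/140, 2089/2380, -17566590/4723229].

Taylor coefficients (expand at 0): a_0 = -21/17, a_1 = -3/20, a_2 = 27/238, a_3 = 255681/633080.
c0 = a_0 = -21/17. Peel one level at a time: if S = 1 + c*h/S' with S'(0) = 1, then c is the h-coefficient of S and S' = c*h/(S - 1).
S_1 = c0/f = 1 + (-17/140)*h + (2089/19600)*h^2 + ...; c1 = -17/140.
S_2 = c1*h/(S_1 - 1) = 1 + (2089/2380)*h + (1756659/538118)*h^2 + ...; c2 = 2089/2380.
S_3 = c2*h/(S_2 - 1) = 1 + (-17566590/4723229)*h + ...; c3 = -17566590/4723229.


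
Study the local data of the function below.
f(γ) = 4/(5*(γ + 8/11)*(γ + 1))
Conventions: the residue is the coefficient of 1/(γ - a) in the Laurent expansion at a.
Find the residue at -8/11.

The residue is 44/15.

At the order-1 pole -8/11 set g(γ) = (γ - (-8/11))*f(γ) = 4/(5*(γ + 1)).
Simple pole: residue = g(a) at a = -8/11, which is 44/15.


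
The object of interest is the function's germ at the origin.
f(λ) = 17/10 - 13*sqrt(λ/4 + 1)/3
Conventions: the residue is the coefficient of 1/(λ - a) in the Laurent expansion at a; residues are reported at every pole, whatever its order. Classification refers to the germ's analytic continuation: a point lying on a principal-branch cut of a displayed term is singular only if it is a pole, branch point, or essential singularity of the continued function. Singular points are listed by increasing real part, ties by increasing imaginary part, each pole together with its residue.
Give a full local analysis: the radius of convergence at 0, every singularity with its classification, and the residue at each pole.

Radius of convergence at 0: 4.
At -4: an algebraic (square-root) branch point.

Branch term (-13/3)*sqrt(1 - λ/(-4)): its argument vanishes at λ = -4, a square-root branch point, modulus 4.
The radius of convergence is the smallest modulus among the singular points: 4.


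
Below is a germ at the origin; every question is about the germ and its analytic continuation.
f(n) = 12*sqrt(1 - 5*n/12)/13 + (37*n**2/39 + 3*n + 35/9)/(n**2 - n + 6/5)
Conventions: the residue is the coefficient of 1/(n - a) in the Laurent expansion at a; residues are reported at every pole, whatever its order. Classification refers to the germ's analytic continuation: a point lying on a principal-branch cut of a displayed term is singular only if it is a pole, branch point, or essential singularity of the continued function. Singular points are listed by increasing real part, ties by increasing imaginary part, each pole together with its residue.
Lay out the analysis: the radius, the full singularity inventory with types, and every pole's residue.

Denominator factor (n**2 - n + 6/5): discriminant -19/5, complex-conjugate roots (1/2) + ((1/10)*sqrt(95))*i and (1/2) - ((1/10)*sqrt(95))*i; poles of order 1, moduli (1/5)*sqrt(30) and (1/5)*sqrt(30).
Branch term (12/13)*sqrt(1 - n/(12/5)): its argument vanishes at n = 12/5, a square-root branch point, modulus 12/5.
The radius of convergence is the smallest modulus among the singular points: (1/5)*sqrt(30).
The branch term is analytic at (1/2) - ((1/10)*sqrt(95))*i and contributes nothing to the residue; only the rational part matters.
The factor n**2 - n + 6/5 splits as (n - a)(n - a') with a = (1/2) - ((1/10)*sqrt(95))*i, a' = (1/2) + ((1/10)*sqrt(95))*i. At the order-1 pole a set g(n) = (n - a)*(rational part) = [37*n**2/39 + 3*n + 35/9] / (n - a').
Simple pole: residue = g(a) at a = (1/2) - ((1/10)*sqrt(95))*i, which is (77/39) + ((2764/11115)*sqrt(95))*i.
The branch term is analytic at (1/2) + ((1/10)*sqrt(95))*i and contributes nothing to the residue; only the rational part matters.
The factor n**2 - n + 6/5 splits as (n - a)(n - a') with a = (1/2) + ((1/10)*sqrt(95))*i, a' = (1/2) - ((1/10)*sqrt(95))*i. At the order-1 pole a set g(n) = (n - a)*(rational part) = [37*n**2/39 + 3*n + 35/9] / (n - a').
Simple pole: residue = g(a) at a = (1/2) + ((1/10)*sqrt(95))*i, which is (77/39) - ((2764/11115)*sqrt(95))*i.
List the singular points by increasing real part (a conjugate pair: the negative imaginary part first).

Radius of convergence at 0: (1/5)*sqrt(30).
At (1/2) - ((1/10)*sqrt(95))*i: a pole of order 1; residue (77/39) + ((2764/11115)*sqrt(95))*i.
At (1/2) + ((1/10)*sqrt(95))*i: a pole of order 1; residue (77/39) - ((2764/11115)*sqrt(95))*i.
At 12/5: an algebraic (square-root) branch point.


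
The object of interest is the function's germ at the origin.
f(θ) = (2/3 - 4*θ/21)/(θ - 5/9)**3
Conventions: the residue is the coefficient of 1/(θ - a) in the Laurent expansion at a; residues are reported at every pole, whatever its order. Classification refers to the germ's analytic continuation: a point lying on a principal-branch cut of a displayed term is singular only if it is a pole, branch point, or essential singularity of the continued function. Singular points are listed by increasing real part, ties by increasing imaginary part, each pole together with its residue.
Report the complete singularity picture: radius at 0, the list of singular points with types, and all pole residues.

Radius of convergence at 0: 5/9.
At 5/9: a pole of order 3; residue 0.

Denominator factor (θ - 5/9)^3: pole of order 3 at 5/9, modulus 5/9.
The radius of convergence is the smallest modulus among the singular points: 5/9.
At the order-3 pole 5/9 set g(θ) = (θ - (5/9))^3*f(θ) = 2/3 - 4*θ/21.
Order-3 pole: residue = g''(a)/2; g''(5/9) = 0, so the residue is 0.


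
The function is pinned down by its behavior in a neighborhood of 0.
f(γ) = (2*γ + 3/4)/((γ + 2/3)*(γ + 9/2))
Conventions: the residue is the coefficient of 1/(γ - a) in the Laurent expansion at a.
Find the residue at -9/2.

At the order-1 pole -9/2 set g(γ) = (γ - (-9/2))*f(γ) = (2*γ + 3/4)/(γ + 2/3).
Simple pole: residue = g(a) at a = -9/2, which is 99/46.

The residue is 99/46.


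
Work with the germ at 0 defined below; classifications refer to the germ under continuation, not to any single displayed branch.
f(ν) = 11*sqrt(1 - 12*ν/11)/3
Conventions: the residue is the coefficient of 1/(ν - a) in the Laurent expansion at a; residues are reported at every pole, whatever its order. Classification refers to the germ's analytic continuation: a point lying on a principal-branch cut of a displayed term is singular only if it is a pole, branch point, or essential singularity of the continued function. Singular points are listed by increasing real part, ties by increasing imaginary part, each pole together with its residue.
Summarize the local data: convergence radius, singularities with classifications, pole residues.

Branch term (11/3)*sqrt(1 - ν/(11/12)): its argument vanishes at ν = 11/12, a square-root branch point, modulus 11/12.
The radius of convergence is the smallest modulus among the singular points: 11/12.

Radius of convergence at 0: 11/12.
At 11/12: an algebraic (square-root) branch point.


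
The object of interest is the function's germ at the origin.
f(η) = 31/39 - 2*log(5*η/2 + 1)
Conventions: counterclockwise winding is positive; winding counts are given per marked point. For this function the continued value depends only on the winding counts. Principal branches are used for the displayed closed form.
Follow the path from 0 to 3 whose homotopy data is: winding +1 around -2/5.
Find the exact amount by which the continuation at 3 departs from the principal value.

Continued minus principal equals -(4)*pi*i.

The rational part is single-valued and drops out of the difference; each branch term changes only by its own monodromy.
(-2)*log(1 - η/(-2/5)): each positive loop around -2/5 adds 2*pi*i to the log, so winding +1 contributes (-2)*(1)*2*pi*i = -(4)*pi*i.
Summing the contributions at η = 3 gives -(4)*pi*i.


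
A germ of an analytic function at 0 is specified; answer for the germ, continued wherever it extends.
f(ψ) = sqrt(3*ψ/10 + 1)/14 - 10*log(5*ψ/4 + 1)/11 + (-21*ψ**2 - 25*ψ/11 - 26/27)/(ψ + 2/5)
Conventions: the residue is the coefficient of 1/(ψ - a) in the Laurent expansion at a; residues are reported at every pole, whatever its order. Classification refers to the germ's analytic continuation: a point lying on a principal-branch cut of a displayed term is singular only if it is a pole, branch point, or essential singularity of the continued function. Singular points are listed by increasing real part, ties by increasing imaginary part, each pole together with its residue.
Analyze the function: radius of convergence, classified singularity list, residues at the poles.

Radius of convergence at 0: 2/5.
At -10/3: an algebraic (square-root) branch point.
At -4/5: a logarithmic branch point.
At -2/5: a pole of order 1; residue -25348/7425.

Denominator factor (ψ + 2/5): pole of order 1 at -2/5, modulus 2/5.
Branch term (1/14)*sqrt(1 - ψ/(-10/3)): its argument vanishes at ψ = -10/3, a square-root branch point, modulus 10/3.
Branch term (-10/11)*log(1 - ψ/(-4/5)): its argument vanishes at ψ = -4/5, a logarithmic branch point, modulus 4/5.
The radius of convergence is the smallest modulus among the singular points: 2/5.
The branch terms are analytic at -2/5 and contribute nothing to the residue; only the rational part matters.
At the order-1 pole -2/5 set g(ψ) = (ψ - (-2/5))*(rational part) = -21*ψ**2 - 25*ψ/11 - 26/27.
Simple pole: residue = g(a) at a = -2/5, which is -25348/7425.
List the singular points by increasing real part (a conjugate pair: the negative imaginary part first).


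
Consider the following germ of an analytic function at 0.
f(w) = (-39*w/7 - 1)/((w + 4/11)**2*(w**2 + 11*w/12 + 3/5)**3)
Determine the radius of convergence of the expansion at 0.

The radius of convergence is 4/11.

Denominator factor (w + 4/11)^2: pole of order 2 at -4/11, modulus 4/11.
Denominator factor (w**2 + 11*w/12 + 3/5)^3: discriminant -1123/720, complex-conjugate roots (-11/24) + ((1/120)*sqrt(5615))*i and (-11/24) - ((1/120)*sqrt(5615))*i; poles of order 3, moduli (1/5)*sqrt(15) and (1/5)*sqrt(15).
The radius of convergence is the smallest modulus among the singular points: 4/11.


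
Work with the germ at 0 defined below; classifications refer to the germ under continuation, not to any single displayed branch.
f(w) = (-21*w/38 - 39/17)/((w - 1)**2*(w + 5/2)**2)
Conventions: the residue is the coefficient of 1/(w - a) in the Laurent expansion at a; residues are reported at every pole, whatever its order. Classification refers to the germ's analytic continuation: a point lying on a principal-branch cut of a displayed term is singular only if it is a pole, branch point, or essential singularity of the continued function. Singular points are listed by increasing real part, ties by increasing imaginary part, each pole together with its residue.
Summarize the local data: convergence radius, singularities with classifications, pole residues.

Radius of convergence at 0: 1.
At -5/2: a pole of order 2; residue -9714/110789.
At 1: a pole of order 2; residue 9714/110789.

Denominator factor (w - 1)^2: pole of order 2 at 1, modulus 1.
Denominator factor (w + 5/2)^2: pole of order 2 at -5/2, modulus 5/2.
The radius of convergence is the smallest modulus among the singular points: 1.
At the order-2 pole -5/2 set g(w) = (w - (-5/2))^2*f(w) = (-21*w/38 - 39/17)/(w - 1)**2.
Order-2 pole: residue = g'(a); g'(-5/2) = -9714/110789, so the residue is -9714/110789.
At the order-2 pole 1 set g(w) = (w - (1))^2*f(w) = (-21*w/38 - 39/17)/(w + 5/2)**2.
Order-2 pole: residue = g'(a); g'(1) = 9714/110789, so the residue is 9714/110789.
List the singular points by increasing real part (a conjugate pair: the negative imaginary part first).


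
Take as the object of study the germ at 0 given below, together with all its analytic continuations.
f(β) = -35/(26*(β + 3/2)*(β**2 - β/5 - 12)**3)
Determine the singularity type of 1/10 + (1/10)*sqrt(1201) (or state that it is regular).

The denominator factor β**2 - β/5 - 12 vanishes at 1/10 + (1/10)*sqrt(1201) and appears to the power 3; the numerator there equals -35/26, nonzero, and no other factor vanishes.
Hence a pole whose order is the multiplicity, 3.

The point is a pole of order 3.


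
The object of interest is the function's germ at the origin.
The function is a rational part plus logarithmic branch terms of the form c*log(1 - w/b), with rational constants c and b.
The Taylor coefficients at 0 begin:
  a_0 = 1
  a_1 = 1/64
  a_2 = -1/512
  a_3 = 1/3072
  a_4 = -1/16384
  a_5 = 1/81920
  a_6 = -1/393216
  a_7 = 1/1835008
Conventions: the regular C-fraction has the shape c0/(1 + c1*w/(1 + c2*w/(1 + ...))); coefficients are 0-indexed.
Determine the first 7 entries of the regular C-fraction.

Taylor coefficients (read off): a_0 = 1, a_1 = 1/64, a_2 = -1/512, a_3 = 1/3072, a_4 = -1/16384, a_5 = 1/81920, a_6 = -1/393216.
c0 = a_0 = 1. Peel one level at a time: if S = 1 + c*w/S' with S'(0) = 1, then c is the w-coefficient of S and S' = c*w/(S - 1).
S_1 = c0/f = 1 + (-1/64)*w + (9/4096)*w^2 + ...; c1 = -1/64.
S_2 = c1*w/(S_1 - 1) = 1 + (9/64)*w + (-1/192)*w^2 + ...; c2 = 9/64.
S_3 = c2*w/(S_2 - 1) = 1 + (1/27)*w + (-19/5832)*w^2 + ...; c3 = 1/27.
S_4 = c3*w/(S_3 - 1) = 1 + (19/216)*w + (-1/240)*w^2 + ...; c4 = 19/216.
S_5 = c4*w/(S_4 - 1) = 1 + (9/190)*w + (-531/144400)*w^2 + ...; c5 = 9/190.
S_6 = c5*w/(S_5 - 1) = 1 + (59/760)*w + ...; c6 = 59/760.

The regular C-fraction coefficients are [1, -1/64, 9/64, 1/27, 19/216, 9/190, 59/760].


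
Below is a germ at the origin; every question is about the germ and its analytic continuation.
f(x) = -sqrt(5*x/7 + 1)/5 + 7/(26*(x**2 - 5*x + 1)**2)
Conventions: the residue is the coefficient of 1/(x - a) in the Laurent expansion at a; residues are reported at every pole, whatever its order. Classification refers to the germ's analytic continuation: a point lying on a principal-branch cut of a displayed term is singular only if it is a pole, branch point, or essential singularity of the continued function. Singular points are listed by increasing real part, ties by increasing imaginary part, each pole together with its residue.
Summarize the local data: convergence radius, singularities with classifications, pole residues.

Denominator factor (x**2 - 5*x + 1)^2: discriminant 21, real irrational roots 5/2 + (1/2)*sqrt(21) and 5/2 - (1/2)*sqrt(21); poles of order 2, moduli 5/2 + (1/2)*sqrt(21) and 5/2 - (1/2)*sqrt(21).
Branch term (-1/5)*sqrt(1 - x/(-7/5)): its argument vanishes at x = -7/5, a square-root branch point, modulus 7/5.
The radius of convergence is the smallest modulus among the singular points: 5/2 - (1/2)*sqrt(21).
The branch term is analytic at 5/2 - (1/2)*sqrt(21) and contributes nothing to the residue; only the rational part matters.
The factor x**2 - 5*x + 1 splits as (x - a)(x - a') with a = 5/2 - (1/2)*sqrt(21), a' = 5/2 + (1/2)*sqrt(21). At the order-2 pole a set g(x) = (x - a)^2*(rational part) = [7/26] / (x - a')^2.
Order-2 pole: residue = g'(a); g'(5/2 - (1/2)*sqrt(21)) = (1/819)*sqrt(21), so the residue is (1/819)*sqrt(21).
The branch term is analytic at 5/2 + (1/2)*sqrt(21) and contributes nothing to the residue; only the rational part matters.
The factor x**2 - 5*x + 1 splits as (x - a)(x - a') with a = 5/2 + (1/2)*sqrt(21), a' = 5/2 - (1/2)*sqrt(21). At the order-2 pole a set g(x) = (x - a)^2*(rational part) = [7/26] / (x - a')^2.
Order-2 pole: residue = g'(a); g'(5/2 + (1/2)*sqrt(21)) = -(1/819)*sqrt(21), so the residue is -(1/819)*sqrt(21).
List the singular points by increasing real part (a conjugate pair: the negative imaginary part first).

Radius of convergence at 0: 5/2 - (1/2)*sqrt(21).
At -7/5: an algebraic (square-root) branch point.
At 5/2 - (1/2)*sqrt(21): a pole of order 2; residue (1/819)*sqrt(21).
At 5/2 + (1/2)*sqrt(21): a pole of order 2; residue -(1/819)*sqrt(21).


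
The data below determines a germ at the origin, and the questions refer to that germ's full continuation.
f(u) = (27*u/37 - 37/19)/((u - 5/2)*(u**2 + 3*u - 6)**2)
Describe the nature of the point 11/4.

The point is a regular point.

Denominator factors: u**2 + 3*u - 6 = 157/16 at u = 11/4; u - 5/2 = 1/4 at u = 11/4 — none vanishes.
So the germ continues analytically to 11/4.


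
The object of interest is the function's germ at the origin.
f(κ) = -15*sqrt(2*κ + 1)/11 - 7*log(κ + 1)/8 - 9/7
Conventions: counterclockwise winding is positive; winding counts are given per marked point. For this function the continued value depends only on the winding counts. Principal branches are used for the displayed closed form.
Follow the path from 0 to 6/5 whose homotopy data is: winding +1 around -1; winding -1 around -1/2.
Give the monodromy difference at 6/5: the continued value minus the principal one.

The rational part is single-valued and drops out of the difference; each branch term changes only by its own monodromy.
(-7/8)*log(1 - κ/(-1)): each positive loop around -1 adds 2*pi*i to the log, so winding +1 contributes (-7/8)*(1)*2*pi*i = -(7/4)*pi*i.
(-15/11)*sqrt(1 - κ/(-1/2)): winding -1 is odd, the square root flips sign, contributing -2*(-15/11)*sqrt(1 - (6/5)/(-1/2)) = -2*(-15/11)*sqrt(17/5) = (6/11)*sqrt(85).
Summing the contributions at κ = 6/5 gives ((6/11)*sqrt(85)) - ((7/4)*pi)*i.

Continued minus principal equals ((6/11)*sqrt(85)) - ((7/4)*pi)*i.


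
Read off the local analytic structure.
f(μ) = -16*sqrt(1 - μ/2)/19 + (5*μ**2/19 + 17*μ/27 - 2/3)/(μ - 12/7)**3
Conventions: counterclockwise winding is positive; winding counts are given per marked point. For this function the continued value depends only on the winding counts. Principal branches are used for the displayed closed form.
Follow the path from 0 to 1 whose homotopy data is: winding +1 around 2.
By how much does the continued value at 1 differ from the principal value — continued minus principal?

The rational part is single-valued and drops out of the difference; each branch term changes only by its own monodromy.
(-16/19)*sqrt(1 - μ/(2)): winding +1 is odd, the square root flips sign, contributing -2*(-16/19)*sqrt(1 - (1)/(2)) = -2*(-16/19)*sqrt(1/2) = (16/19)*sqrt(2).
Summing the contributions at μ = 1 gives (16/19)*sqrt(2).

Continued minus principal equals (16/19)*sqrt(2).


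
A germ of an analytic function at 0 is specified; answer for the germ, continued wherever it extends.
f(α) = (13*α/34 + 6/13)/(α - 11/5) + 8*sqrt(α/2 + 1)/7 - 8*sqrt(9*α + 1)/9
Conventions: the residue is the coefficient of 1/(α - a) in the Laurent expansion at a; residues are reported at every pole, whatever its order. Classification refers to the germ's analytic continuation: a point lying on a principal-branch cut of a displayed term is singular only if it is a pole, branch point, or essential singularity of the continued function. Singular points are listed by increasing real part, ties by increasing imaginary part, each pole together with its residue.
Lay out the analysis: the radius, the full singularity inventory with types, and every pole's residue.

Radius of convergence at 0: 1/9.
At -2: an algebraic (square-root) branch point.
At -1/9: an algebraic (square-root) branch point.
At 11/5: a pole of order 1; residue 2879/2210.

Denominator factor (α - 11/5): pole of order 1 at 11/5, modulus 11/5.
Branch term (8/7)*sqrt(1 - α/(-2)): its argument vanishes at α = -2, a square-root branch point, modulus 2.
Branch term (-8/9)*sqrt(1 - α/(-1/9)): its argument vanishes at α = -1/9, a square-root branch point, modulus 1/9.
The radius of convergence is the smallest modulus among the singular points: 1/9.
The branch terms are analytic at 11/5 and contribute nothing to the residue; only the rational part matters.
At the order-1 pole 11/5 set g(α) = (α - (11/5))*(rational part) = 13*α/34 + 6/13.
Simple pole: residue = g(a) at a = 11/5, which is 2879/2210.
List the singular points by increasing real part (a conjugate pair: the negative imaginary part first).


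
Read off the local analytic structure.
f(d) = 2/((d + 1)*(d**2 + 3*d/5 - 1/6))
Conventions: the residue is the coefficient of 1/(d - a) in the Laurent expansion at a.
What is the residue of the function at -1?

At the order-1 pole -1 set g(d) = (d - (-1))*f(d) = 2/(d**2 + 3*d/5 - 1/6).
Simple pole: residue = g(a) at a = -1, which is 60/7.

The residue is 60/7.


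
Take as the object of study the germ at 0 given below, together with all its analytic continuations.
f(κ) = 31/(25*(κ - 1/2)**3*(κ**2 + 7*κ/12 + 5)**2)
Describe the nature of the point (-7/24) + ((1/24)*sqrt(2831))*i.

The point is a pole of order 2.

The denominator factor κ**2 + 7*κ/12 + 5 vanishes at (-7/24) + ((1/24)*sqrt(2831))*i and appears to the power 2; the numerator there equals 31/25, nonzero, and no other factor vanishes.
Hence a pole whose order is the multiplicity, 2.


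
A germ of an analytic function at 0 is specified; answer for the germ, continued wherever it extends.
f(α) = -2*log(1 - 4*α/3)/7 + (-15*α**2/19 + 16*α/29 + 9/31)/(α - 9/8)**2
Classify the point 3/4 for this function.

The point is a logarithmic branch point.

The term (-2/7)*log(1 - α/(3/4)) has argument 1 - 3/4/(3/4) = 0 at 3/4: a logarithmic (infinitely-sheeted) branch point; the remaining terms are analytic or single-valued there.


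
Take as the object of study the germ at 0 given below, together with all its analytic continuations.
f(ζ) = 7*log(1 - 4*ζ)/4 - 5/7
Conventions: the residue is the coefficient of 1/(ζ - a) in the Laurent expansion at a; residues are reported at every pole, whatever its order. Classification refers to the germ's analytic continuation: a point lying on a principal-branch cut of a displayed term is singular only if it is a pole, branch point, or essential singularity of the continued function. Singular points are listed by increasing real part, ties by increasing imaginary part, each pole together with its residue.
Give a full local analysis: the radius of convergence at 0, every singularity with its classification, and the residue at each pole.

Radius of convergence at 0: 1/4.
At 1/4: a logarithmic branch point.

Branch term (7/4)*log(1 - ζ/(1/4)): its argument vanishes at ζ = 1/4, a logarithmic branch point, modulus 1/4.
The radius of convergence is the smallest modulus among the singular points: 1/4.


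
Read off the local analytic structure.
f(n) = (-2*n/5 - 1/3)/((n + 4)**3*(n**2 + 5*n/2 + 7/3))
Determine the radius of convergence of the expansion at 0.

Denominator factor (n**2 + 5*n/2 + 7/3): discriminant -37/12, complex-conjugate roots (-5/4) + ((1/12)*sqrt(111))*i and (-5/4) - ((1/12)*sqrt(111))*i; poles of order 1, moduli (1/3)*sqrt(21) and (1/3)*sqrt(21).
Denominator factor (n + 4)^3: pole of order 3 at -4, modulus 4.
The radius of convergence is the smallest modulus among the singular points: (1/3)*sqrt(21).

The radius of convergence is (1/3)*sqrt(21).


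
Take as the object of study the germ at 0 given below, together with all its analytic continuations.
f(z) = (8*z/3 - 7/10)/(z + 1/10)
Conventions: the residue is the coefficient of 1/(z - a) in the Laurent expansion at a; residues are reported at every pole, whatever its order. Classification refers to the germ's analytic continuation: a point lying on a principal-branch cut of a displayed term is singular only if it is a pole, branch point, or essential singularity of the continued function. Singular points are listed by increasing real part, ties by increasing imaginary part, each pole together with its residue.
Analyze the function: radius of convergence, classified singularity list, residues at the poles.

Radius of convergence at 0: 1/10.
At -1/10: a pole of order 1; residue -29/30.

Denominator factor (z + 1/10): pole of order 1 at -1/10, modulus 1/10.
The radius of convergence is the smallest modulus among the singular points: 1/10.
At the order-1 pole -1/10 set g(z) = (z - (-1/10))*f(z) = 8*z/3 - 7/10.
Simple pole: residue = g(a) at a = -1/10, which is -29/30.


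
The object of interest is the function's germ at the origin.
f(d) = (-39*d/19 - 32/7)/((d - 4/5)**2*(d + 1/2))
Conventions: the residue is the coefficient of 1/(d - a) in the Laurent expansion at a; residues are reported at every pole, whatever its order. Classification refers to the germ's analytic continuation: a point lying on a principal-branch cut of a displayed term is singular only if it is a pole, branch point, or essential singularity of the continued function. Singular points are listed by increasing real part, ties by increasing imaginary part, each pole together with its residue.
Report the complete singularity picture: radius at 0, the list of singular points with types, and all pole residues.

Radius of convergence at 0: 1/2.
At -1/2: a pole of order 1; residue -47150/22477.
At 4/5: a pole of order 2; residue 47150/22477.

Denominator factor (d - 4/5)^2: pole of order 2 at 4/5, modulus 4/5.
Denominator factor (d + 1/2): pole of order 1 at -1/2, modulus 1/2.
The radius of convergence is the smallest modulus among the singular points: 1/2.
At the order-1 pole -1/2 set g(d) = (d - (-1/2))*f(d) = (-39*d/19 - 32/7)/(d - 4/5)**2.
Simple pole: residue = g(a) at a = -1/2, which is -47150/22477.
At the order-2 pole 4/5 set g(d) = (d - (4/5))^2*f(d) = (-39*d/19 - 32/7)/(d + 1/2).
Order-2 pole: residue = g'(a); g'(4/5) = 47150/22477, so the residue is 47150/22477.
List the singular points by increasing real part (a conjugate pair: the negative imaginary part first).


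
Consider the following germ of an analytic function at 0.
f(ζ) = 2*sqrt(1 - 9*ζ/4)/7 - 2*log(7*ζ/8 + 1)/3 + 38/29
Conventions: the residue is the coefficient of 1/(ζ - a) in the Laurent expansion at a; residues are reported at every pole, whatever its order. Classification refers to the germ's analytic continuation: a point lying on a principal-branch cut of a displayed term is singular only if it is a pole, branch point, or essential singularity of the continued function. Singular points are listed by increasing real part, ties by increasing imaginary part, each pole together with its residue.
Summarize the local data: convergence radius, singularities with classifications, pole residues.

Branch term (2/7)*sqrt(1 - ζ/(4/9)): its argument vanishes at ζ = 4/9, a square-root branch point, modulus 4/9.
Branch term (-2/3)*log(1 - ζ/(-8/7)): its argument vanishes at ζ = -8/7, a logarithmic branch point, modulus 8/7.
The radius of convergence is the smallest modulus among the singular points: 4/9.
List the singular points by increasing real part (a conjugate pair: the negative imaginary part first).

Radius of convergence at 0: 4/9.
At -8/7: a logarithmic branch point.
At 4/9: an algebraic (square-root) branch point.


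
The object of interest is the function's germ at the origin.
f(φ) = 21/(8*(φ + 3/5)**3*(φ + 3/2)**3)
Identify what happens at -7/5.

The point is a regular point.

Denominator factors: φ + 3/2 = 1/10 at φ = -7/5; φ + 3/5 = -4/5 at φ = -7/5 — none vanishes.
So the germ continues analytically to -7/5.


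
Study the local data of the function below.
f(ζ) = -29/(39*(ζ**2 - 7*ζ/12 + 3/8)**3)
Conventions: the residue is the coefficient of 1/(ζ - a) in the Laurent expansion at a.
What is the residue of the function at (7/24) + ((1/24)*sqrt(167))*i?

The residue is ((14432256/60547019)*sqrt(167))*i.

The factor ζ**2 - 7*ζ/12 + 3/8 splits as (ζ - a)(ζ - a') with a = (7/24) + ((1/24)*sqrt(167))*i, a' = (7/24) - ((1/24)*sqrt(167))*i. At the order-3 pole a set g(ζ) = (ζ - a)^3*f(ζ) = [-29/39] / (ζ - a')^3.
Order-3 pole: residue = g''(a)/2; g''((7/24) + ((1/24)*sqrt(167))*i) = ((28864512/60547019)*sqrt(167))*i, so the residue is ((14432256/60547019)*sqrt(167))*i.
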